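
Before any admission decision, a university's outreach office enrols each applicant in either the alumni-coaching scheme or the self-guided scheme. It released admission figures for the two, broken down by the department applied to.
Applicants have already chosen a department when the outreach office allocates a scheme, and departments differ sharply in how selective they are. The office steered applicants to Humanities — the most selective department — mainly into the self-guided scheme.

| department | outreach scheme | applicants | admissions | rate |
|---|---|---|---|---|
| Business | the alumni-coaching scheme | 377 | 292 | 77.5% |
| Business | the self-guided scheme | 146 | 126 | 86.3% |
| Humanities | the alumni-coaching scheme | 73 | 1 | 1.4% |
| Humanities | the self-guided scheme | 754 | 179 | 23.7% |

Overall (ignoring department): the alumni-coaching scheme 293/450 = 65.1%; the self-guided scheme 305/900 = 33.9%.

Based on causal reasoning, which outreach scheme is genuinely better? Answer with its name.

Within every department level the self-guided scheme has the higher rate, yet pooled the alumni-coaching scheme does — Simpson's reversal.
Nothing the outreach scheme does changes department; the imbalance is an allocation artefact. With department also predicting the outcome, the pooled figure is confounded, and the within-stratum comparison is the causal one.
Within each level — Business: 77.5% vs 86.3%; Humanities: 1.4% vs 23.7% — the self-guided scheme is higher every time.

the self-guided scheme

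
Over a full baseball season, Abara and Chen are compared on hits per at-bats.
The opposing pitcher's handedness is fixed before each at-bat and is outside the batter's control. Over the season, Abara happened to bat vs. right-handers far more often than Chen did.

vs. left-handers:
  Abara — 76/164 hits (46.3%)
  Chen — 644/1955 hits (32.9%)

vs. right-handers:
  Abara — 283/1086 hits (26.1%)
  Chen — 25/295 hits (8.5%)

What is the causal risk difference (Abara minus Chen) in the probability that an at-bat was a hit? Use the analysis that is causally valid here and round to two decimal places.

The stratified and pooled comparisons disagree (Abara wins within each pitcher handedness; Chen wins overall), so the answer turns on the causal role of pitcher handedness.
Pitcher handedness is set before the player has any effect — it is not caused by the player — and it independently drives the outcome. That makes it a confounder, so the causal comparison is within pitcher handedness levels.
Adjusting over the population distribution of pitcher handedness: 0.605·(0.463−0.329) + 0.395·(0.261−0.085) = +0.151.

+0.15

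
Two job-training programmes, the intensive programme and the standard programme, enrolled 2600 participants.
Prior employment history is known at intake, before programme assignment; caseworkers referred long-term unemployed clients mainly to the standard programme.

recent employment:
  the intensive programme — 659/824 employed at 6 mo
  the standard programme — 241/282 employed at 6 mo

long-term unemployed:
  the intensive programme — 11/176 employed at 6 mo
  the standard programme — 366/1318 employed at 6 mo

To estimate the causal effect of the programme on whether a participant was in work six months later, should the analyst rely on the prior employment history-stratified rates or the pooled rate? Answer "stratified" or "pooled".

stratified

the standard programme is higher inside every prior employment history stratum but the intensive programme is higher in aggregate. Whether to stratify depends on how prior employment history relates to the programme.
Prior employment history differs across programmes for reasons unrelated to any effect of the programme itself, and it separately predicts the outcome — a classic confounder. We must compare within prior employment history levels.
Within each level — recent employment: 80.0% vs 85.5%; long-term unemployed: 6.2% vs 27.8% — the standard programme is higher every time.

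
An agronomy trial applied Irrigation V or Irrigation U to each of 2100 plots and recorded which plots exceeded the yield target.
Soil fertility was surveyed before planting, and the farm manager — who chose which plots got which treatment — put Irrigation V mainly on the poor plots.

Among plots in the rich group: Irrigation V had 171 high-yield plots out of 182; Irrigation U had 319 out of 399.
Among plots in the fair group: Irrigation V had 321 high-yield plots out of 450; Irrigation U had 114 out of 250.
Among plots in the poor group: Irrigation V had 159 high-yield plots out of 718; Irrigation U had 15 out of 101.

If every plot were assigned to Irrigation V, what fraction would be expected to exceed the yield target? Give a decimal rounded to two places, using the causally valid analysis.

0.58

Irrigation V is higher inside every soil fertility stratum but Irrigation U is higher in aggregate. Whether to stratify depends on how soil fertility relates to the irrigation.
Soil fertility satisfies the back-door criterion: it is not a descendant of the irrigation, and it blocks the spurious path from irrigation to outcome. Adjusting for it (i.e., using the within-soil fertility rates) gives the causal effect.
Standardising Irrigation V to the population soil fertility mix: 0.277·171/182 + 0.333·321/450 + 0.390·159/718 = 0.584.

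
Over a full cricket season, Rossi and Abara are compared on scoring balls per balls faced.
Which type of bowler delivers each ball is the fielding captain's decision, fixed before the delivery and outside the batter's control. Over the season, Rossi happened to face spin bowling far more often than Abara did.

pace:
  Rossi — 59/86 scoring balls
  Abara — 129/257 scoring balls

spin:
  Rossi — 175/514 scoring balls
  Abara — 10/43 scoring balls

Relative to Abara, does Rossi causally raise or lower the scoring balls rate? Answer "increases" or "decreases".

The bowling type-specific comparison favours Rossi throughout, but the pooled figures favour Abara. The question is whether to condition on bowling type.
Bowling type satisfies the back-door criterion: it is not a descendant of the player, and it blocks the spurious path from player to outcome. Adjusting for it (i.e., using the within-bowling type rates) gives the causal effect.
Within each level — pace: 68.6% vs 50.2%; spin: 34.0% vs 23.3% — Rossi is higher every time.

increases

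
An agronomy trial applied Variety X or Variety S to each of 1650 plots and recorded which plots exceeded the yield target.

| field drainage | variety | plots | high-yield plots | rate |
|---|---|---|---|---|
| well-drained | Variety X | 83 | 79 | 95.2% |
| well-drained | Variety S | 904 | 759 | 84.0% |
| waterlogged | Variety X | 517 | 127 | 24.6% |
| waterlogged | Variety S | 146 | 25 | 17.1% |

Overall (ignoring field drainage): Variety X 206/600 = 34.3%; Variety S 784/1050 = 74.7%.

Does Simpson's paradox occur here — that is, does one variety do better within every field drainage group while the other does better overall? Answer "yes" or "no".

Within each field drainage level (well-drained 95.2% vs 84.0%; waterlogged 24.6% vs 17.1%), Variety X has the higher rate every time. Pooled: 34.3% vs 74.7% — Variety S has the higher rate overall. The two comparisons disagree.

yes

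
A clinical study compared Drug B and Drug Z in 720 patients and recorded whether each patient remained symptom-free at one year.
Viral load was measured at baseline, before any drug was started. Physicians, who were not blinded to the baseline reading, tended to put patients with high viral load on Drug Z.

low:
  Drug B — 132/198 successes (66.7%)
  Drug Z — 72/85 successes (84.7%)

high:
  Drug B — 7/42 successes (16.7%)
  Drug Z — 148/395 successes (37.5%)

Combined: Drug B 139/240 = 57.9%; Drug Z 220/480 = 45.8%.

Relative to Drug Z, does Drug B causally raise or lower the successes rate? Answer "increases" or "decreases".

decreases

Within every viral load level Drug Z has the higher rate, yet pooled Drug B does — Simpson's reversal.
Viral load satisfies the back-door criterion: it is not a descendant of the drug, and it blocks the spurious path from drug to outcome. Adjusting for it (i.e., using the within-viral load rates) gives the causal effect.
Within each level — low: 66.7% vs 84.7%; high: 16.7% vs 37.5% — Drug Z is higher every time.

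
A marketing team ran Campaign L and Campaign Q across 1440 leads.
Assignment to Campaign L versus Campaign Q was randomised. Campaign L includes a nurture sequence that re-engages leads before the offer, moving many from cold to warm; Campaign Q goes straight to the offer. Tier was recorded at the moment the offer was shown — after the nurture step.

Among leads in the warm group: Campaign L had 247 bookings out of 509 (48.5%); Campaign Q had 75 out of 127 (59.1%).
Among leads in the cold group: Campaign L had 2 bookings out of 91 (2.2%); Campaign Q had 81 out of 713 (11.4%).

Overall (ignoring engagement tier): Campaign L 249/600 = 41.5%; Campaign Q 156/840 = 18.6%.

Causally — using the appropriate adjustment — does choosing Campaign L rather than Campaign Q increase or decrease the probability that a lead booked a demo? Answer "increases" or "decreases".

Engagement tier here is a post-treatment variable shaped by the campaign; conditioning on it would introduce bias rather than remove it. The overall comparison is the causal one.
Pooled: Campaign L 41.5% vs Campaign Q 18.6%; Campaign L is higher overall.

increases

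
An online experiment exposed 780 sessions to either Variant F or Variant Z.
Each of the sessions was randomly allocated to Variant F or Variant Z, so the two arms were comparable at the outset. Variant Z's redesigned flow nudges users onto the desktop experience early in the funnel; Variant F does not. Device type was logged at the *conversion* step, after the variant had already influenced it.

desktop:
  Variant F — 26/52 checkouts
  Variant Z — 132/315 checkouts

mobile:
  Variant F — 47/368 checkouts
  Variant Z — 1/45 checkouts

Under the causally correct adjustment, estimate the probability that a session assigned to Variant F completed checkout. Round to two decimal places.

0.17

Device type lies on the pathway variant → device type → outcome, so adjusting for it blocks the indirect effect. For the total causal effect of variant, use the unadjusted pooled rates.
So P(outcome | do(Variant F)) is just the pooled rate for Variant F: 73/420 = 0.174.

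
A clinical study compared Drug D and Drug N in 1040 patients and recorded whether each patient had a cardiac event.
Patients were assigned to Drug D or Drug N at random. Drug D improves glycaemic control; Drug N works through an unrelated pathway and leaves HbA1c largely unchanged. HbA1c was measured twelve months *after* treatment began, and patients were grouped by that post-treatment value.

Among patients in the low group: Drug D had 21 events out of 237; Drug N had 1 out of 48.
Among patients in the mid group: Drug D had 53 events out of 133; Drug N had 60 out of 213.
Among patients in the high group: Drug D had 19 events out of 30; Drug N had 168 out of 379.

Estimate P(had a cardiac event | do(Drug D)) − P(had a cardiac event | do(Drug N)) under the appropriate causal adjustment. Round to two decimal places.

HbA1c is downstream of the drug. One should not condition on a consequence of treatment, so the overall rates are the right comparison.
The causal difference is the pooled difference: 0.233 − 0.358 = -0.125.

-0.13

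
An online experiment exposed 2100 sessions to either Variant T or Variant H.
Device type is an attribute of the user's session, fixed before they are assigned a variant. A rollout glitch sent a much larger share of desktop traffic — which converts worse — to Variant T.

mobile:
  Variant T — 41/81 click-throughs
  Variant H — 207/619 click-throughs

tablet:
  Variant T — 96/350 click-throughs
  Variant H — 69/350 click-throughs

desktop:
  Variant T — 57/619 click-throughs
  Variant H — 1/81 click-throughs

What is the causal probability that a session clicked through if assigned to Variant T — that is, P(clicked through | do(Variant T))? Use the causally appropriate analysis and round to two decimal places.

0.29

Nothing the variant does changes device type; the imbalance is an allocation artefact. With device type also predicting the outcome, the pooled figure is confounded, and the within-stratum comparison is the causal one.
Standardising Variant T to the population device type mix: 0.333·41/81 + 0.333·96/350 + 0.333·57/619 = 0.291.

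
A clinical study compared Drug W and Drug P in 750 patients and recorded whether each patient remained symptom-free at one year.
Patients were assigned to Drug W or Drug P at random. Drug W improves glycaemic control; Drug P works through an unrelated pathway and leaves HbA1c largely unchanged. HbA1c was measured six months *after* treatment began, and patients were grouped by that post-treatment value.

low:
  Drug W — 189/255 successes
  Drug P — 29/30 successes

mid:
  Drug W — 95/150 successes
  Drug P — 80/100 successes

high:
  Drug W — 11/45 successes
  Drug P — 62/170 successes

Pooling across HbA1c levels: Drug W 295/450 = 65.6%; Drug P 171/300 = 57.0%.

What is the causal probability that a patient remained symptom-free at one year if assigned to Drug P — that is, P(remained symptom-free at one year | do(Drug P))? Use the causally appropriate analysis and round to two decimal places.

0.57

Drug P is higher inside every HbA1c stratum but Drug W is higher in aggregate. Whether to stratify depends on how HbA1c relates to the drug.
HbA1c lies on the pathway drug → HbA1c → outcome, so adjusting for it blocks the indirect effect. For the total causal effect of drug, use the unadjusted pooled rates.
So P(outcome | do(Drug P)) is just the pooled rate for Drug P: 171/300 = 0.570.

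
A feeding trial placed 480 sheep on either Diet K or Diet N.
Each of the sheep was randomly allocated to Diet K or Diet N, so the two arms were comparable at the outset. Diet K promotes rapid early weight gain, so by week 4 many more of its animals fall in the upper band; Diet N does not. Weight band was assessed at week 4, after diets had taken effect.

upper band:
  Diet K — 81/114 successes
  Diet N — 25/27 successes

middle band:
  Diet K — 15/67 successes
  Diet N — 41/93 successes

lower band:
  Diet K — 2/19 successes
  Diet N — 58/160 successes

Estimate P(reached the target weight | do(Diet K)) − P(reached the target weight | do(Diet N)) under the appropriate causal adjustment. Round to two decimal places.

Week-4 weight band is downstream of the diet. One should not condition on a consequence of treatment, so the overall rates are the right comparison.
The causal difference is the pooled difference: 0.490 − 0.443 = +0.047.

+0.05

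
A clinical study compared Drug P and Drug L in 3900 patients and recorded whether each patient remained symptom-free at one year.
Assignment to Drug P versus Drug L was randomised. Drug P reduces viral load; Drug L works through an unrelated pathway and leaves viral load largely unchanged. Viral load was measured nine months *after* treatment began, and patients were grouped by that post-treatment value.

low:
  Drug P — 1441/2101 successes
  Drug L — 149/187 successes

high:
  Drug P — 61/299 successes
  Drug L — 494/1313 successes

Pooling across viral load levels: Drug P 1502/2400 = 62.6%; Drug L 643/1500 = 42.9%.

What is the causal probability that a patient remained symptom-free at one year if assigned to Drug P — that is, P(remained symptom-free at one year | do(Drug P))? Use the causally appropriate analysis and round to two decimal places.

0.63

Viral load is downstream of the drug. One should not condition on a consequence of treatment, so the overall rates are the right comparison.
So P(outcome | do(Drug P)) is just the pooled rate for Drug P: 1502/2400 = 0.626.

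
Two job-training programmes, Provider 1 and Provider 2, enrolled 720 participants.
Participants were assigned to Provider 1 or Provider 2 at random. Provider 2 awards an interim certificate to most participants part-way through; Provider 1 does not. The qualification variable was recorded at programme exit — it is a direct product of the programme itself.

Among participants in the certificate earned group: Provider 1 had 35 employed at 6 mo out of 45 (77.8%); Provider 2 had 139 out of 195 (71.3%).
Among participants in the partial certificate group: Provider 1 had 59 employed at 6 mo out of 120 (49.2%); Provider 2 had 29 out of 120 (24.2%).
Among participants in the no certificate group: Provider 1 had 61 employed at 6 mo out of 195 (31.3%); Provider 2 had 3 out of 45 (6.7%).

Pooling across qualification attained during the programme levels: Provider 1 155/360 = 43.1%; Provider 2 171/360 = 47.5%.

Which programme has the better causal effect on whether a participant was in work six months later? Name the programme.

Within every qualification attained during the programme level Provider 1 has the higher rate, yet pooled Provider 2 does — Simpson's reversal.
Qualification attained during the programme is downstream of the programme. One should not condition on a consequence of treatment, so the overall rates are the right comparison.
Pooled: Provider 1 43.1% vs Provider 2 47.5%; Provider 2 is higher overall.

Provider 2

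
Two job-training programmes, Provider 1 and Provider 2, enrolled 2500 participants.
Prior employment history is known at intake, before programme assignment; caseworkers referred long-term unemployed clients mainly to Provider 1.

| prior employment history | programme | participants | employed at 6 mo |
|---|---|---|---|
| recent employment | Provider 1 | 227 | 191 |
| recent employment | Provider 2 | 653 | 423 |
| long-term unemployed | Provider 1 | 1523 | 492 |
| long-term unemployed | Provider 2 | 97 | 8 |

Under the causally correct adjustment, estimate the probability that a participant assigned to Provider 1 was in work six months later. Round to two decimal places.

Within every prior employment history level Provider 1 has the higher rate, yet pooled Provider 2 does — Simpson's reversal.
Here prior employment history is a common cause — it drives both which programme a case falls under and the outcome. The crude comparison mixes populations; the stratum-specific rates are the causally relevant ones.
Standardising Provider 1 to the population prior employment history mix: 0.352·191/227 + 0.648·492/1523 = 0.506.

0.51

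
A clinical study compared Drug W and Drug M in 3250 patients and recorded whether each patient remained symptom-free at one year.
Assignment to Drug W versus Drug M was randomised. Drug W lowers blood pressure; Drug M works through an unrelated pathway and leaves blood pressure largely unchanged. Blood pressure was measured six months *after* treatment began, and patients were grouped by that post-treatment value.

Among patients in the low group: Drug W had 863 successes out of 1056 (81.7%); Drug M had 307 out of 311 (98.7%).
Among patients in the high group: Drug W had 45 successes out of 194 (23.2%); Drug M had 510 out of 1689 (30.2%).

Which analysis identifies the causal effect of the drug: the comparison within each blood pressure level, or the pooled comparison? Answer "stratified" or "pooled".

pooled

The stratified and pooled comparisons disagree (Drug M wins within each blood pressure; Drug W wins overall), so the answer turns on the causal role of blood pressure.
Because the drug influences blood pressure, blood pressure is a post-treatment mediator, not a confounder. Stratifying on it would bias the estimate; the causal effect is the crude pooled difference.
Pooled: Drug W 72.6% vs Drug M 40.8%; Drug W is higher overall.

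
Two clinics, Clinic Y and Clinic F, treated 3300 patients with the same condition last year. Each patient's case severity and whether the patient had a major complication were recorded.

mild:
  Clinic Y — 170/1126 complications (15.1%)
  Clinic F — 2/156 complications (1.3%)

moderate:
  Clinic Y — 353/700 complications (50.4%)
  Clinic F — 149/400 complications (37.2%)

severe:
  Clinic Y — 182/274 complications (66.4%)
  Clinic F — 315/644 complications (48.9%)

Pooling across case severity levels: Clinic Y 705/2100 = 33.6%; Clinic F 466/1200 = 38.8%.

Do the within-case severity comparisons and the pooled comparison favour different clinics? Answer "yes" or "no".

yes

Within each case severity level (mild 15.1% vs 1.3%; moderate 50.4% vs 37.2%; severe 66.4% vs 48.9%), Clinic F has the lower rate every time. Pooled: 33.6% vs 38.8% — Clinic Y has the lower rate overall. The two comparisons disagree.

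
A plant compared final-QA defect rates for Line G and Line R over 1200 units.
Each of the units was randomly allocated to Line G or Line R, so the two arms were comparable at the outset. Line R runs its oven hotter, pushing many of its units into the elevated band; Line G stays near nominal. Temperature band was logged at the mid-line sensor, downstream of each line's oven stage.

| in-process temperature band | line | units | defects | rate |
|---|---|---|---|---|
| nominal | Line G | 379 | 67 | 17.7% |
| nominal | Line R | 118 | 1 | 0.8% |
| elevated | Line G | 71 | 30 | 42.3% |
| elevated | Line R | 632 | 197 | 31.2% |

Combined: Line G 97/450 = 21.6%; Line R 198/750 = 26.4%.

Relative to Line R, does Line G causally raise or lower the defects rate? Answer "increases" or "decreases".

decreases

Within every in-process temperature band level Line R has the lower rate, yet pooled Line G does — Simpson's reversal.
In-process temperature band is recorded after the line and is itself shifted by it — it sits on the causal path from line to outcome. Conditioning on a mediator would strip out part of the effect we want; the pooled comparison gives the total causal effect.
Pooled: Line G 21.6% vs Line R 26.4%; Line G is lower overall.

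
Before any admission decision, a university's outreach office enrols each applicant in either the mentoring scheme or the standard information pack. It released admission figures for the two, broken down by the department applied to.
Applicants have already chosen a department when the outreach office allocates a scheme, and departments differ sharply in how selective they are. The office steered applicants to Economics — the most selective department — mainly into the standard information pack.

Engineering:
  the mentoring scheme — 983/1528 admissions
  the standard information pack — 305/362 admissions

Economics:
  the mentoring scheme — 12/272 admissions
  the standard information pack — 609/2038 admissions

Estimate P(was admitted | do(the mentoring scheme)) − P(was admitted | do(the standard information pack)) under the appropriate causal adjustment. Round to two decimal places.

-0.23

The stratified and pooled comparisons disagree (the standard information pack wins within each department; the mentoring scheme wins overall), so the answer turns on the causal role of department.
Nothing the outreach scheme does changes department; the imbalance is an allocation artefact. With department also predicting the outcome, the pooled figure is confounded, and the within-stratum comparison is the causal one.
Adjusting over the population distribution of department: 0.450·(0.643−0.843) + 0.550·(0.044−0.299) = -0.230.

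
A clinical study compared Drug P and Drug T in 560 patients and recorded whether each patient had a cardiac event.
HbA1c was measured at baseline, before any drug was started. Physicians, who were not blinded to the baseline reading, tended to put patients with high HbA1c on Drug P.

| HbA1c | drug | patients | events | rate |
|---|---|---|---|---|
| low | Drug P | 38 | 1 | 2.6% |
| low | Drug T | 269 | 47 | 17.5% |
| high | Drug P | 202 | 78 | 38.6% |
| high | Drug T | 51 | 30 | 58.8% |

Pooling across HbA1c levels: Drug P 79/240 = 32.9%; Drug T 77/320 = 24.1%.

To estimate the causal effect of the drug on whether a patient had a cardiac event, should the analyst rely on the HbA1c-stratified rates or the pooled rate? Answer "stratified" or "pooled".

HbA1c satisfies the back-door criterion: it is not a descendant of the drug, and it blocks the spurious path from drug to outcome. Adjusting for it (i.e., using the within-HbA1c rates) gives the causal effect.
Within each level — low: 2.6% vs 17.5%; high: 38.6% vs 58.8% — Drug P is lower every time.

stratified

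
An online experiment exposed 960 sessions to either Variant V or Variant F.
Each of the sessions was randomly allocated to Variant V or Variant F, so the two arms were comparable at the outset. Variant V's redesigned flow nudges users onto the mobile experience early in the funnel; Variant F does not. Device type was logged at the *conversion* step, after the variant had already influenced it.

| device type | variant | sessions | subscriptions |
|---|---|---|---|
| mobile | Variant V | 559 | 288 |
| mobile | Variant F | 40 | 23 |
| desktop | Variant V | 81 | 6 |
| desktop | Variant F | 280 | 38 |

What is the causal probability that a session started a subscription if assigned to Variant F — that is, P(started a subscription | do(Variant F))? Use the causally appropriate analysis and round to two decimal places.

0.19

The stratified and pooled comparisons disagree (Variant F wins within each device type; Variant V wins overall), so the answer turns on the causal role of device type.
The distribution of device type is itself part of what the variant does — it is an intermediate outcome. Holding it fixed would remove that part of the effect; the total effect is the pooled difference.
So P(outcome | do(Variant F)) is just the pooled rate for Variant F: 61/320 = 0.191.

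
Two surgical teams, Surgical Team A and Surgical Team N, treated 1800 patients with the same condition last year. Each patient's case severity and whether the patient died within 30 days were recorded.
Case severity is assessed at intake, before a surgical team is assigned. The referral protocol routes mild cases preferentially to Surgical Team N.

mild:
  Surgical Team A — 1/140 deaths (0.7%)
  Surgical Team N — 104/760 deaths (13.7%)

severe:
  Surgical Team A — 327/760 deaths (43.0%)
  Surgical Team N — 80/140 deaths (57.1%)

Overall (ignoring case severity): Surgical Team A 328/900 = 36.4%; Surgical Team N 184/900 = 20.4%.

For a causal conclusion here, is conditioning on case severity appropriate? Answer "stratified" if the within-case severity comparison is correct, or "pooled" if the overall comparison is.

The case severity-specific comparison favours Surgical Team A throughout, but the pooled figures favour Surgical Team N. The question is whether to condition on case severity.
Case severity satisfies the back-door criterion: it is not a descendant of the surgical team, and it blocks the spurious path from surgical team to outcome. Adjusting for it (i.e., using the within-case severity rates) gives the causal effect.
Within each level — mild: 0.7% vs 13.7%; severe: 43.0% vs 57.1% — Surgical Team A is lower every time.

stratified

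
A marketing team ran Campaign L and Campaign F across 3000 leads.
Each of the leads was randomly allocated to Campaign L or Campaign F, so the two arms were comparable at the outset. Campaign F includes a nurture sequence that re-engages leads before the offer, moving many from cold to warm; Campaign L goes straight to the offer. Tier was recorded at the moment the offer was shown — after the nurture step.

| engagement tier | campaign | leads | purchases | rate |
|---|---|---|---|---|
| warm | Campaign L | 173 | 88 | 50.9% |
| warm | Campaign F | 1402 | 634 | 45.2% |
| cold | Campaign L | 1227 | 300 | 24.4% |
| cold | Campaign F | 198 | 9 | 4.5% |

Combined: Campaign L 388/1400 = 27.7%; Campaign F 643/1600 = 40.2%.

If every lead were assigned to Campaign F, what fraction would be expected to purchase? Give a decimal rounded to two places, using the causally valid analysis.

Engagement tier here is a post-treatment variable shaped by the campaign; conditioning on it would introduce bias rather than remove it. The overall comparison is the causal one.
So P(outcome | do(Campaign F)) is just the pooled rate for Campaign F: 643/1600 = 0.402.

0.40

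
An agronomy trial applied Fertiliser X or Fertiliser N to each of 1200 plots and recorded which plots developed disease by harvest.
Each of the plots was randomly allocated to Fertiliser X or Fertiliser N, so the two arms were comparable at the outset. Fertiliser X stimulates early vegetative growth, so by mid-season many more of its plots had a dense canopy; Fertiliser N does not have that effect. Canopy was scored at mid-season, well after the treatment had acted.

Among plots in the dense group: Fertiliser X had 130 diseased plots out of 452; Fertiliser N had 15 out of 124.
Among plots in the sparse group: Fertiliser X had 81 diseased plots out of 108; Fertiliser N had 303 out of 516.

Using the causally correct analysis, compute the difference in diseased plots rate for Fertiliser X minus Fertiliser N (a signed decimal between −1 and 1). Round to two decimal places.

Fertiliser N is lower inside every mid-season canopy stratum but Fertiliser X is lower in aggregate. Whether to stratify depends on how mid-season canopy relates to the fertiliser.
Mid-season canopy here is a post-treatment variable shaped by the fertiliser; conditioning on it would introduce bias rather than remove it. The overall comparison is the causal one.
The causal difference is the pooled difference: 0.377 − 0.497 = -0.120.

-0.12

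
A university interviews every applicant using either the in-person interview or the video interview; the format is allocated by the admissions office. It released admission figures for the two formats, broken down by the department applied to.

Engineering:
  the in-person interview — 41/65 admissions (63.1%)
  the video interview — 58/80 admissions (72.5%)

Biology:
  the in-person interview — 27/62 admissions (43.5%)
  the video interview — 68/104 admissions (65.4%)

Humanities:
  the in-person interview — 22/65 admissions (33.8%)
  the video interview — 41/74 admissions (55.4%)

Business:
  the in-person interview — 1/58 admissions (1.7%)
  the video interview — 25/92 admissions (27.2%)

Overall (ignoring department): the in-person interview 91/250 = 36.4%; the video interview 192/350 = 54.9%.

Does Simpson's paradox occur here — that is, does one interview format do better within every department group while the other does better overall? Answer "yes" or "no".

Within each department level (Engineering 63.1% vs 72.5%; Biology 43.5% vs 65.4%; Humanities 33.8% vs 55.4%; Business 1.7% vs 27.2%), the video interview has the higher rate every time. Pooled: 36.4% vs 54.9% — the video interview has the higher rate overall. They agree.

no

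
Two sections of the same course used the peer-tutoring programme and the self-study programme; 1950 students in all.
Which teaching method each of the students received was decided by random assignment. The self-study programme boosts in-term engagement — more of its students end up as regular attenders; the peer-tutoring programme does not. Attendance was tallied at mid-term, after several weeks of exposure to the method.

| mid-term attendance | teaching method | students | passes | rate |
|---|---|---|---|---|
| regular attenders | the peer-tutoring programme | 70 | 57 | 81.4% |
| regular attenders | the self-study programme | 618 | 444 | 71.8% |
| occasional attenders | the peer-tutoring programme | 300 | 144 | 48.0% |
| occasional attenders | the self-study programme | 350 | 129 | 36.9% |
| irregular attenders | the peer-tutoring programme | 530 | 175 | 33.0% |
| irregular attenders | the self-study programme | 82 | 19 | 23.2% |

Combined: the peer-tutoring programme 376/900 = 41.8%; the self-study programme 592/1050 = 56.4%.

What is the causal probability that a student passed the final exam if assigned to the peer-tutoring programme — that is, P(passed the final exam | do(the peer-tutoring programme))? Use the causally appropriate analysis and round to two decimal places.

The stratified and pooled comparisons disagree (the peer-tutoring programme wins within each mid-term attendance; the self-study programme wins overall), so the answer turns on the causal role of mid-term attendance.
Because the teaching method influences mid-term attendance, mid-term attendance is a post-treatment mediator, not a confounder. Stratifying on it would bias the estimate; the causal effect is the crude pooled difference.
So P(outcome | do(the peer-tutoring programme)) is just the pooled rate for the peer-tutoring programme: 376/900 = 0.418.

0.42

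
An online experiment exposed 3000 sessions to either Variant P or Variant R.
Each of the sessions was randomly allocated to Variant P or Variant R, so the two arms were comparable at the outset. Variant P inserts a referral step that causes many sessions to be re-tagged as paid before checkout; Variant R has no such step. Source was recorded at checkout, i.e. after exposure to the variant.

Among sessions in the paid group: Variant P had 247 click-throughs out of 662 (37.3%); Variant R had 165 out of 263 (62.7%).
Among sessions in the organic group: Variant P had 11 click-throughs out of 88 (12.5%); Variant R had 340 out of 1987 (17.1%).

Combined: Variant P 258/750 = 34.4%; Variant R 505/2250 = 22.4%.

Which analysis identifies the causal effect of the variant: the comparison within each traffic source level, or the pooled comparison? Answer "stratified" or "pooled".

The traffic source-specific comparison favours Variant R throughout, but the pooled figures favour Variant P. The question is whether to condition on traffic source.
Traffic source here is a post-treatment variable shaped by the variant; conditioning on it would introduce bias rather than remove it. The overall comparison is the causal one.
Pooled: Variant P 34.4% vs Variant R 22.4%; Variant P is higher overall.

pooled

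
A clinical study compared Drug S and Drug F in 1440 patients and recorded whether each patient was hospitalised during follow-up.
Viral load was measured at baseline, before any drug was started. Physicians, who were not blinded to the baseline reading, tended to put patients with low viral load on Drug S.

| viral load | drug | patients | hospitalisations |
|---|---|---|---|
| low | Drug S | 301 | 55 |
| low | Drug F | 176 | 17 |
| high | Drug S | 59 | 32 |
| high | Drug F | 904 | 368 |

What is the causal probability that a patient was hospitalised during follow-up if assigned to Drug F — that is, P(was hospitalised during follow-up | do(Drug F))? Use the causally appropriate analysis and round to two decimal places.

0.30

Viral load is set before the drug has any effect — it is not caused by the drug — and it independently drives the outcome. That makes it a confounder, so the causal comparison is within viral load levels.
Standardising Drug F to the population viral load mix: 0.331·17/176 + 0.669·368/904 = 0.304.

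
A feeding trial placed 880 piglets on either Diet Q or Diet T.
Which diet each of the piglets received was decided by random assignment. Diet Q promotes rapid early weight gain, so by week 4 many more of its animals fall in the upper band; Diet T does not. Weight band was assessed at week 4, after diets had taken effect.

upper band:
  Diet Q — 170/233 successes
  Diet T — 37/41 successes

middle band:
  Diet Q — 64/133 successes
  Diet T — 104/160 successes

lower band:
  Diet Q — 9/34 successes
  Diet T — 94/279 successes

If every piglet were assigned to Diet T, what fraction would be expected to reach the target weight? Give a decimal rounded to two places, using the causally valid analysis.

Because the diet influences week-4 weight band, week-4 weight band is a post-treatment mediator, not a confounder. Stratifying on it would bias the estimate; the causal effect is the crude pooled difference.
So P(outcome | do(Diet T)) is just the pooled rate for Diet T: 235/480 = 0.490.

0.49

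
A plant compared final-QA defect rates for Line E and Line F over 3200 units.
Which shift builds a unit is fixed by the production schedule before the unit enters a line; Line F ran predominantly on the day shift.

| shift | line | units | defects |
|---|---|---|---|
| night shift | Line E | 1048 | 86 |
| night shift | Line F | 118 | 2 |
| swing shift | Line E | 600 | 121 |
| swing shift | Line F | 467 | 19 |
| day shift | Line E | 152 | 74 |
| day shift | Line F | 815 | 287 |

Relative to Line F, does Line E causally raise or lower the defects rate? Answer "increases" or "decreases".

Within every shift level Line F has the lower rate, yet pooled Line E does — Simpson's reversal.
Shift satisfies the back-door criterion: it is not a descendant of the line, and it blocks the spurious path from line to outcome. Adjusting for it (i.e., using the within-shift rates) gives the causal effect.
Within each level — night shift: 8.2% vs 1.7%; swing shift: 20.2% vs 4.1%; day shift: 48.7% vs 35.2% — Line F is lower every time.

increases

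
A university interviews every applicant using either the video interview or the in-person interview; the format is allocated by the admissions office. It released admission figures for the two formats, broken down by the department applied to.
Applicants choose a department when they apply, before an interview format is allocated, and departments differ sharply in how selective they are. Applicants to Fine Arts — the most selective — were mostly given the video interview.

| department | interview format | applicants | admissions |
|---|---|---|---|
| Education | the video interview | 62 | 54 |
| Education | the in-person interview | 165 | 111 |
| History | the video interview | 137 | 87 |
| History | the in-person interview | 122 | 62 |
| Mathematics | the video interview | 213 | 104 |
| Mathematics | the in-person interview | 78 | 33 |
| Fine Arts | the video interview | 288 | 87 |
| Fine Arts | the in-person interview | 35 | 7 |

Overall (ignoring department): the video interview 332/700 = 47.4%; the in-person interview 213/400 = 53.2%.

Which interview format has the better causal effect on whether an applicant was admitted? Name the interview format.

The stratified and pooled comparisons disagree (the video interview wins within each department; the in-person interview wins overall), so the answer turns on the causal role of department.
Here department is a common cause — it drives both which interview format a case falls under and the outcome. The crude comparison mixes populations; the stratum-specific rates are the causally relevant ones.
Within each level — Education: 87.1% vs 67.3%; History: 63.5% vs 50.8%; Mathematics: 48.8% vs 42.3%; Fine Arts: 30.2% vs 20.0% — the video interview is higher every time.

the video interview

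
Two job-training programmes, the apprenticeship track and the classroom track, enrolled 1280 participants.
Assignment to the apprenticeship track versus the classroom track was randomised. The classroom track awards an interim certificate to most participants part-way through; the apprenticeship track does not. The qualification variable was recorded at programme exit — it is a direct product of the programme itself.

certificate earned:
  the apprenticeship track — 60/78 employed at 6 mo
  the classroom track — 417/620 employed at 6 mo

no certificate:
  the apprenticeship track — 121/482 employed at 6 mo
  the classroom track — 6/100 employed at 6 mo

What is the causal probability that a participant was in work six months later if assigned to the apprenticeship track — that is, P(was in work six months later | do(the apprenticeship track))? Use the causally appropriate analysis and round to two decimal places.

Qualification attained during the programme lies on the pathway programme → qualification attained during the programme → outcome, so adjusting for it blocks the indirect effect. For the total causal effect of programme, use the unadjusted pooled rates.
So P(outcome | do(the apprenticeship track)) is just the pooled rate for the apprenticeship track: 181/560 = 0.323.

0.32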